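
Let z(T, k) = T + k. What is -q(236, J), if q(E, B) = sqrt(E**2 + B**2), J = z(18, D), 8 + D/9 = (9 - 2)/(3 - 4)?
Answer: -sqrt(69385) ≈ -263.41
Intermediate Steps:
D = -135 (D = -72 + 9*((9 - 2)/(3 - 4)) = -72 + 9*(7/(-1)) = -72 + 9*(7*(-1)) = -72 + 9*(-7) = -72 - 63 = -135)
J = -117 (J = 18 - 135 = -117)
q(E, B) = sqrt(B**2 + E**2)
-q(236, J) = -sqrt((-117)**2 + 236**2) = -sqrt(13689 + 55696) = -sqrt(69385)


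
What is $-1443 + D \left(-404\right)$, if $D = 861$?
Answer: $-349287$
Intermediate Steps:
$-1443 + D \left(-404\right) = -1443 + 861 \left(-404\right) = -1443 - 347844 = -349287$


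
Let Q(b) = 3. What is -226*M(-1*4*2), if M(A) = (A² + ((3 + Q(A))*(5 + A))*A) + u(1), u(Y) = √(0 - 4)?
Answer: -47008 - 452*I ≈ -47008.0 - 452.0*I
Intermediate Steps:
u(Y) = 2*I (u(Y) = √(-4) = 2*I)
M(A) = A² + 2*I + A*(30 + 6*A) (M(A) = (A² + ((3 + 3)*(5 + A))*A) + 2*I = (A² + (6*(5 + A))*A) + 2*I = (A² + (30 + 6*A)*A) + 2*I = (A² + A*(30 + 6*A)) + 2*I = A² + 2*I + A*(30 + 6*A))
-226*M(-1*4*2) = -226*(2*I + 7*(-1*4*2)² + 30*(-1*4*2)) = -226*(2*I + 7*(-4*2)² + 30*(-4*2)) = -226*(2*I + 7*(-8)² + 30*(-8)) = -226*(2*I + 7*64 - 240) = -226*(2*I + 448 - 240) = -226*(208 + 2*I) = -47008 - 452*I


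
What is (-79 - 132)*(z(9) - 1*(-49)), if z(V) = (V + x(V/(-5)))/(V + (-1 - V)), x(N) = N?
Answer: -44099/5 ≈ -8819.8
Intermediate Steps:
z(V) = -4*V/5 (z(V) = (V + V/(-5))/(V + (-1 - V)) = (V + V*(-⅕))/(-1) = (V - V/5)*(-1) = (4*V/5)*(-1) = -4*V/5)
(-79 - 132)*(z(9) - 1*(-49)) = (-79 - 132)*(-⅘*9 - 1*(-49)) = -211*(-36/5 + 49) = -211*209/5 = -44099/5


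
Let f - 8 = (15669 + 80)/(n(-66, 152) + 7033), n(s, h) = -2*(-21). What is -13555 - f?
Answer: -95973974/7075 ≈ -13565.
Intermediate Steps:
n(s, h) = 42
f = 72349/7075 (f = 8 + (15669 + 80)/(42 + 7033) = 8 + 15749/7075 = 72349/7075 ≈ 10.226)
-13555 - f = -13555 - 1*72349/7075 = -13555 - 72349/7075 = -95973974/7075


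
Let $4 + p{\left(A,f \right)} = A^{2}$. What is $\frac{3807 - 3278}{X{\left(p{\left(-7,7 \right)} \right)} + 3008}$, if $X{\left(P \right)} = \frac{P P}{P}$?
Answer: $\frac{529}{3053} \approx 0.17327$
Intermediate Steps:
$p{\left(A,f \right)} = -4 + A^{2}$
$X{\left(P \right)} = P$ ($X{\left(P \right)} = \frac{P^{2}}{P} = P$)
$\frac{3807 - 3278}{X{\left(p{\left(-7,7 \right)} \right)} + 3008} = \frac{3807 - 3278}{\left(-4 + \left(-7\right)^{2}\right) + 3008} = \frac{529}{\left(-4 + 49\right) + 3008} = \frac{529}{45 + 3008} = \frac{529}{3053}$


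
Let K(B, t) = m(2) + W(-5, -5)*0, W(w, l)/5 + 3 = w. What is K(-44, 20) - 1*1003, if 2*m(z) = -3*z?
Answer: -1006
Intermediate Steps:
W(w, l) = -15 + 5*w
m(z) = -3*z/2 (m(z) = (-3*z)/2 = -3*z/2)
K(B, t) = -3 (K(B, t) = -3/2*2 + (-15 + 5*(-5))*0 = -3 + (-15 - 25)*0 = -3 - 40*0 = -3 + 0 = -3)
K(-44, 20) - 1*1003 = -3 - 1*1003 = -3 - 1003 = -1006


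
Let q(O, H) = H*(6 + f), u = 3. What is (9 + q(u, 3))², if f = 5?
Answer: 1764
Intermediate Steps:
q(O, H) = 11*H (q(O, H) = H*(6 + 5) = H*11 = 11*H)
(9 + q(u, 3))² = (9 + 11*3)² = (9 + 33)² = 42² = 1764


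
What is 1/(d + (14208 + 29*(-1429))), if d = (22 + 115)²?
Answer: -1/8464 ≈ -0.00011815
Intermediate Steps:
d = 18769 (d = 137² = 18769)
1/(d + (14208 + 29*(-1429))) = 1/(18769 + (14208 + 29*(-1429))) = 1/(18769 + (14208 - 41441)) = 1/(18769 - 27233) = 1/(-8464) = -1/8464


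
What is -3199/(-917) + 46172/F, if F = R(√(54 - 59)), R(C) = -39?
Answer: -6030709/5109 ≈ -1180.4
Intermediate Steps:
F = -39
-3199/(-917) + 46172/F = -3199/(-917) + 46172/(-39) = -3199*(-1/917) + 46172*(-1/39) = 457/131 - 46172/39 = -6030709/5109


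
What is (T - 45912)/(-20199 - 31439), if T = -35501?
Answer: 81413/51638 ≈ 1.5766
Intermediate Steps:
(T - 45912)/(-20199 - 31439) = (-35501 - 45912)/(-20199 - 31439) = -81413/(-51638) = -81413*(-1/51638) = 81413/51638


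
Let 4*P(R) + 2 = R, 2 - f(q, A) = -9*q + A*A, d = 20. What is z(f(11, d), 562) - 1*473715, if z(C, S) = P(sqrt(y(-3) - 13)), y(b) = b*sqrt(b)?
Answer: -947431/2 + sqrt(-13 - 3*I*sqrt(3))/4 ≈ -4.7372e+5 - 0.91856*I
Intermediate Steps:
y(b) = b**(3/2)
f(q, A) = 2 - A**2 + 9*q (f(q, A) = 2 - (-9*q + A*A) = 2 - (-9*q + A**2) = 2 - (A**2 - 9*q) = 2 + (-A**2 + 9*q) = 2 - A**2 + 9*q)
P(R) = -1/2 + R/4
z(C, S) = -1/2 + sqrt(-13 - 3*I*sqrt(3))/4 (z(C, S) = -1/2 + sqrt((-3)**(3/2) - 13)/4 = -1/2 + sqrt(-3*I*sqrt(3) - 13)/4 = -1/2 + sqrt(-13 - 3*I*sqrt(3))/4)
z(f(11, d), 562) - 1*473715 = (-1/2 + sqrt(-13 - 3*I*sqrt(3))/4) - 1*473715 = (-1/2 + sqrt(-13 - 3*I*sqrt(3))/4) - 473715 = -947431/2 + sqrt(-13 - 3*I*sqrt(3))/4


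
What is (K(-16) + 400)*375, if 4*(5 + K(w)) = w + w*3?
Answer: 142125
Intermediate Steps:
K(w) = -5 + w (K(w) = -5 + (w + w*3)/4 = -5 + (w + 3*w)/4 = -5 + (4*w)/4 = -5 + w)
(K(-16) + 400)*375 = ((-5 - 16) + 400)*375 = (-21 + 400)*375 = 379*375 = 142125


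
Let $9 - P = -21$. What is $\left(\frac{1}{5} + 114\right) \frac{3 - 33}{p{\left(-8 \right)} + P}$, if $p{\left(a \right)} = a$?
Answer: $- \frac{1713}{11} \approx -155.73$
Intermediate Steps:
$P = 30$ ($P = 9 - -21 = 9 + 21 = 30$)
$\left(\frac{1}{5} + 114\right) \frac{3 - 33}{p{\left(-8 \right)} + P} = \left(\frac{1}{5} + 114\right) \frac{3 - 33}{-8 + 30} = \left(\frac{1}{5} + 114\right) \left(- \frac{30}{22}\right) = \frac{571 \left(\left(-30\right) \frac{1}{22}\right)}{5} = \frac{571}{5} \left(- \frac{15}{11}\right) = - \frac{1713}{11}$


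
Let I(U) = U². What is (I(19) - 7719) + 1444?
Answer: -5914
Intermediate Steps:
(I(19) - 7719) + 1444 = (19² - 7719) + 1444 = (361 - 7719) + 1444 = -7358 + 1444 = -5914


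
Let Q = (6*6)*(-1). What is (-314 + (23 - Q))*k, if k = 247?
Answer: -62985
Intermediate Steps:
Q = -36 (Q = 36*(-1) = -36)
(-314 + (23 - Q))*k = (-314 + (23 - 1*(-36)))*247 = (-314 + (23 + 36))*247 = (-314 + 59)*247 = -255*247 = -62985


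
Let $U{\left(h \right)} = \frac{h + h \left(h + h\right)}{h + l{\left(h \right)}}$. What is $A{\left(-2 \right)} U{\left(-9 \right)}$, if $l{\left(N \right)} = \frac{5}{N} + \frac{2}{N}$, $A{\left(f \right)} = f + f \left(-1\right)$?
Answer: $0$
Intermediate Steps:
$A{\left(f \right)} = 0$ ($A{\left(f \right)} = f - f = 0$)
$l{\left(N \right)} = \frac{7}{N}$
$U{\left(h \right)} = \frac{h + 2 h^{2}}{h + \frac{7}{h}}$ ($U{\left(h \right)} = \frac{h + h \left(h + h\right)}{h + \frac{7}{h}} = \frac{h + h 2 h}{h + \frac{7}{h}} = \frac{h + 2 h^{2}}{h + \frac{7}{h}}$)
$A{\left(-2 \right)} U{\left(-9 \right)} = 0 \frac{\left(-9\right)^{2} \left(1 + 2 \left(-9\right)\right)}{7 + \left(-9\right)^{2}} = 0 \frac{81 \left(1 - 18\right)}{7 + 81} = 0 \cdot 81 \cdot \frac{1}{88} \left(-17\right) = 0 \left(- \frac{1377}{88}\right) = 0$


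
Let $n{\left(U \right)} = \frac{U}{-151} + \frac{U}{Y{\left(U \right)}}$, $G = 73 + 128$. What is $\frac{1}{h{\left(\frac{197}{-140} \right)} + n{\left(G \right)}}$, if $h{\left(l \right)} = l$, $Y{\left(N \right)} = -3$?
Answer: $- \frac{21140}{1474267} \approx -0.014339$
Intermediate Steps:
$G = 201$
$n{\left(U \right)} = - \frac{154 U}{453}$ ($n{\left(U \right)} = \frac{U}{-151} + \frac{U}{-3} = U \left(- \frac{1}{151}\right) + U \left(- \frac{1}{3}\right) = - \frac{U}{151} - \frac{U}{3} = - \frac{154 U}{453}$)
$\frac{1}{h{\left(\frac{197}{-140} \right)} + n{\left(G \right)}} = \frac{1}{\frac{197}{-140} - \frac{10318}{151}} = \frac{1}{197 \left(- \frac{1}{140}\right) - \frac{10318}{151}} = \frac{1}{- \frac{197}{140} - \frac{10318}{151}} = \frac{1}{- \frac{1474267}{21140}} = - \frac{21140}{1474267}$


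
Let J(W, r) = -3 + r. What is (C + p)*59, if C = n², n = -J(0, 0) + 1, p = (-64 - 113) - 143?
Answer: -17936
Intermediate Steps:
p = -320 (p = -177 - 143 = -320)
n = 4 (n = -(-3 + 0) + 1 = -1*(-3) + 1 = 3 + 1 = 4)
C = 16 (C = 4² = 16)
(C + p)*59 = (16 - 320)*59 = -304*59 = -17936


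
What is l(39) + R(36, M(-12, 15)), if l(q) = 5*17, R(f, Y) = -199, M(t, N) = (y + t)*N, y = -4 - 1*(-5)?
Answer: -114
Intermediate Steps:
y = 1 (y = -4 + 5 = 1)
M(t, N) = N*(1 + t) (M(t, N) = (1 + t)*N = N*(1 + t))
l(q) = 85
l(39) + R(36, M(-12, 15)) = 85 - 199 = -114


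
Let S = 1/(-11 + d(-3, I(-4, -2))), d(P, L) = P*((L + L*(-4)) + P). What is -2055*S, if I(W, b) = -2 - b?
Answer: 2055/2 ≈ 1027.5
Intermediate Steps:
d(P, L) = P*(P - 3*L) (d(P, L) = P*((L - 4*L) + P) = P*(-3*L + P) = P*(P - 3*L))
S = -½ (S = 1/(-11 - 3*(-3 - 3*(-2 - 1*(-2)))) = 1/(-11 - 3*(-3 - 3*(-2 + 2))) = 1/(-11 - 3*(-3 - 3*0)) = 1/(-11 - 3*(-3 + 0)) = 1/(-11 - 3*(-3)) = 1/(-11 + 9) = 1/(-2) = -½ ≈ -0.50000)
-2055*S = -2055*(-½) = 2055/2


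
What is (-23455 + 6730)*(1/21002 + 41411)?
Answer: -14545963689675/21002 ≈ -6.9260e+8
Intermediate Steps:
(-23455 + 6730)*(1/21002 + 41411) = -16725*(1/21002 + 41411) = -16725*869713823/21002 = -14545963689675/21002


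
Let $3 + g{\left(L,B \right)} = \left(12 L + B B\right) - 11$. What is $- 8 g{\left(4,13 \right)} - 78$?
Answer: $-1702$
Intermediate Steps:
$g{\left(L,B \right)} = -14 + B^{2} + 12 L$ ($g{\left(L,B \right)} = -3 - \left(11 - 12 L - B B\right) = -3 - \left(11 - B^{2} - 12 L\right) = -3 + \left(-11 + B^{2} + 12 L\right) = -14 + B^{2} + 12 L$)
$- 8 g{\left(4,13 \right)} - 78 = - 8 \left(-14 + 13^{2} + 12 \cdot 4\right) - 78 = - 8 \left(-14 + 169 + 48\right) - 78 = \left(-8\right) 203 - 78 = -1624 - 78 = -1702$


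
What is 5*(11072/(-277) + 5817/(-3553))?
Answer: -204750625/984181 ≈ -208.04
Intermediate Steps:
5*(11072/(-277) + 5817/(-3553)) = 5*(11072*(-1/277) + 5817*(-1/3553)) = 5*(-11072/277 - 5817/3553) = 5*(-40950125/984181) = -204750625/984181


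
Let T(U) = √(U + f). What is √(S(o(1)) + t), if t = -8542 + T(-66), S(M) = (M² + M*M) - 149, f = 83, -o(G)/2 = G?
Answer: √(-8683 + √17) ≈ 93.161*I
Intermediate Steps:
o(G) = -2*G
S(M) = -149 + 2*M² (S(M) = (M² + M²) - 149 = 2*M² - 149 = -149 + 2*M²)
T(U) = √(83 + U) (T(U) = √(U + 83) = √(83 + U))
t = -8542 + √17 (t = -8542 + √(83 - 66) = -8542 + √17 ≈ -8537.9)
√(S(o(1)) + t) = √((-149 + 2*(-2*1)²) + (-8542 + √17)) = √((-149 + 2*(-2)²) + (-8542 + √17)) = √((-149 + 2*4) + (-8542 + √17)) = √((-149 + 8) + (-8542 + √17)) = √(-141 + (-8542 + √17)) = √(-8683 + √17)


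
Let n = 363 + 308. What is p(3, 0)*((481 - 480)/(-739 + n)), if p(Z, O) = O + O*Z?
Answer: 0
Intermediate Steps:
n = 671
p(3, 0)*((481 - 480)/(-739 + n)) = (0*(1 + 3))*((481 - 480)/(-739 + 671)) = (0*4)*(1/(-68)) = 0*(1*(-1/68)) = 0*(-1/68) = 0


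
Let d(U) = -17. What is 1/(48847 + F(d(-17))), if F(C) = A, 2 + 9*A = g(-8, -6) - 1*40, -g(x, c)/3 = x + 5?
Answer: 3/146530 ≈ 2.0474e-5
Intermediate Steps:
g(x, c) = -15 - 3*x (g(x, c) = -3*(x + 5) = -3*(5 + x) = -15 - 3*x)
A = -11/3 (A = -2/9 + ((-15 - 3*(-8)) - 1*40)/9 = -2/9 + ((-15 + 24) - 40)/9 = -2/9 + (9 - 40)/9 = -2/9 + (⅑)*(-31) = -2/9 - 31/9 = -11/3 ≈ -3.6667)
F(C) = -11/3
1/(48847 + F(d(-17))) = 1/(48847 - 11/3) = 1/(146530/3) = 3/146530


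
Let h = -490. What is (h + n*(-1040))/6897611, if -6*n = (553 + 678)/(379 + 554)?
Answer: -731390/19306413189 ≈ -3.7883e-5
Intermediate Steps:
n = -1231/5598 (n = -(553 + 678)/(6*(379 + 554)) = -1231/(6*933) = -⅙*1231/933 = -1231/5598 ≈ -0.21990)
(h + n*(-1040))/6897611 = (-490 - 1231/5598*(-1040))/6897611 = (-490 + 640120/2799)*(1/6897611) = -731390/2799*1/6897611 = -731390/19306413189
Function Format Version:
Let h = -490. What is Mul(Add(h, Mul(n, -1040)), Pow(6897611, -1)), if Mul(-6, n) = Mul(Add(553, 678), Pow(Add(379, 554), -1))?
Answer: Rational(-731390, 19306413189) ≈ -3.7883e-5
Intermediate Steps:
n = Rational(-1231, 5598) (n = Mul(Rational(-1, 6), Mul(Add(553, 678), Pow(Add(379, 554), -1))) = Mul(Rational(-1, 6), Mul(1231, Pow(933, -1))) = Mul(Rational(-1, 6), Mul(1231, Rational(1, 933))) = Mul(Rational(-1, 6), Rational(1231, 933)) = Rational(-1231, 5598) ≈ -0.21990)
Mul(Add(h, Mul(n, -1040)), Pow(6897611, -1)) = Mul(Add(-490, Mul(Rational(-1231, 5598), -1040)), Pow(6897611, -1)) = Mul(Add(-490, Rational(640120, 2799)), Rational(1, 6897611)) = Mul(Rational(-731390, 2799), Rational(1, 6897611)) = Rational(-731390, 19306413189)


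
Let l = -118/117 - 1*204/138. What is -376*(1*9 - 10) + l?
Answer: 1005124/2691 ≈ 373.51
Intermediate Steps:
l = -6692/2691 (l = -118*1/117 - 204*1/138 = -118/117 - 34/23 = -6692/2691 ≈ -2.4868)
-376*(1*9 - 10) + l = -376*(1*9 - 10) - 6692/2691 = -376*(9 - 10) - 6692/2691 = -376*(-1) - 6692/2691 = 376 - 6692/2691 = 1005124/2691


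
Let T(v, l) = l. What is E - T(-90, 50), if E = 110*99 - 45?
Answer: 10795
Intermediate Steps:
E = 10845 (E = 10890 - 45 = 10845)
E - T(-90, 50) = 10845 - 1*50 = 10845 - 50 = 10795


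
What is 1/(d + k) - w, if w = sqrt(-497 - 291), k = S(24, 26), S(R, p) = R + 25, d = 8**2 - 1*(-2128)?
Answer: 1/2241 - 2*I*sqrt(197) ≈ 0.00044623 - 28.071*I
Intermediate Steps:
d = 2192 (d = 64 + 2128 = 2192)
S(R, p) = 25 + R
k = 49 (k = 25 + 24 = 49)
w = 2*I*sqrt(197) (w = sqrt(-788) = 2*I*sqrt(197) ≈ 28.071*I)
1/(d + k) - w = 1/(2192 + 49) - 2*I*sqrt(197) = 1/2241 - 2*I*sqrt(197)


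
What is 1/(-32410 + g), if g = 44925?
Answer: 1/12515 ≈ 7.9904e-5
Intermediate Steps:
1/(-32410 + g) = 1/(-32410 + 44925) = 1/12515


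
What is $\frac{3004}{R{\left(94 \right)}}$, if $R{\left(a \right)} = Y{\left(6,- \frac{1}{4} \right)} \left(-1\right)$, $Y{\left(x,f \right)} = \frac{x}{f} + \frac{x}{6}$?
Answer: $\frac{3004}{23} \approx 130.61$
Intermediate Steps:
$Y{\left(x,f \right)} = \frac{x}{6} + \frac{x}{f}$ ($Y{\left(x,f \right)} = \frac{x}{f} + x \frac{1}{6} = \frac{x}{f} + \frac{x}{6} = \frac{x}{6} + \frac{x}{f}$)
$R{\left(a \right)} = 23$ ($R{\left(a \right)} = \left(\frac{1}{6} \cdot 6 + \frac{6}{\left(-1\right) \frac{1}{4}}\right) \left(-1\right) = \left(1 + \frac{6}{\left(-1\right) \frac{1}{4}}\right) \left(-1\right) = \left(1 + \frac{6}{- \frac{1}{4}}\right) \left(-1\right) = \left(1 + 6 \left(-4\right)\right) \left(-1\right) = \left(1 - 24\right) \left(-1\right) = \left(-23\right) \left(-1\right) = 23$)
$\frac{3004}{R{\left(94 \right)}} = \frac{3004}{23}$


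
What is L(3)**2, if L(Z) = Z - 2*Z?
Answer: 9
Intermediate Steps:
L(Z) = -Z
L(3)**2 = (-1*3)**2 = (-3)**2 = 9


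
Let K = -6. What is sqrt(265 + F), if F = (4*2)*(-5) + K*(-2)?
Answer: sqrt(237) ≈ 15.395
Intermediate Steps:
F = -28 (F = (4*2)*(-5) - 6*(-2) = 8*(-5) + 12 = -40 + 12 = -28)
sqrt(265 + F) = sqrt(265 - 28) = sqrt(237)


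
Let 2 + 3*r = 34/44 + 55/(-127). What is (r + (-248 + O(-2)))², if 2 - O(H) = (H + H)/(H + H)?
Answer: 4305595950049/70257924 ≈ 61283.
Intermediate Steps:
O(H) = 1 (O(H) = 2 - (H + H)/(H + H) = 2 - 2*H/(2*H) = 2 - 2*H*1/(2*H) = 2 - 1*1 = 2 - 1 = 1)
r = -4639/8382 (r = -⅔ + (34/44 + 55/(-127))/3 = -⅔ + (34*(1/44) + 55*(-1/127))/3 = -⅔ + (17/22 - 55/127)/3 = -⅔ + (⅓)*(949/2794) = -⅔ + 949/8382 = -4639/8382 ≈ -0.55345)
(r + (-248 + O(-2)))² = (-4639/8382 + (-248 + 1))² = (-4639/8382 - 247)² = (-2074993/8382)² = 4305595950049/70257924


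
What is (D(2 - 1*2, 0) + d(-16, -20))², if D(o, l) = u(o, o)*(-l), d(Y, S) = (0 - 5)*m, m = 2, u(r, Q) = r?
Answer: 100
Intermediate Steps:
d(Y, S) = -10 (d(Y, S) = (0 - 5)*2 = -5*2 = -10)
D(o, l) = -l*o (D(o, l) = o*(-l) = -l*o)
(D(2 - 1*2, 0) + d(-16, -20))² = (-1*0*(2 - 1*2) - 10)² = (-1*0*(2 - 2) - 10)² = (-1*0*0 - 10)² = (0 - 10)² = (-10)² = 100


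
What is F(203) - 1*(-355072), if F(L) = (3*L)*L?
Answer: 478699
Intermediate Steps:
F(L) = 3*L**2
F(203) - 1*(-355072) = 3*203**2 - 1*(-355072) = 3*41209 + 355072 = 123627 + 355072 = 478699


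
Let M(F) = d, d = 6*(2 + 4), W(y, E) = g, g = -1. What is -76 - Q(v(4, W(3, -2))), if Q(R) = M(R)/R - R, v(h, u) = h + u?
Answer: -85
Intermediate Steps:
W(y, E) = -1
d = 36 (d = 6*6 = 36)
M(F) = 36
Q(R) = -R + 36/R (Q(R) = 36/R - R = -R + 36/R)
-76 - Q(v(4, W(3, -2))) = -76 - (-(4 - 1) + 36/(4 - 1)) = -76 - (-1*3 + 36/3) = -76 - (-3 + 36*(⅓)) = -76 - (-3 + 12) = -76 - 1*9 = -76 - 9 = -85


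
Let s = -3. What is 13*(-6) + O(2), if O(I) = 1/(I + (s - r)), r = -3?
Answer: -155/2 ≈ -77.500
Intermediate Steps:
O(I) = 1/I (O(I) = 1/(I + (-3 - 1*(-3))) = 1/(I + (-3 + 3)) = 1/(I + 0) = 1/I)
13*(-6) + O(2) = 13*(-6) + 1/2 = -78 + ½ = -155/2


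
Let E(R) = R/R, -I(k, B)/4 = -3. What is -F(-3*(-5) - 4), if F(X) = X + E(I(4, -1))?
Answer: -12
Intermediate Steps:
I(k, B) = 12 (I(k, B) = -4*(-3) = 12)
E(R) = 1
F(X) = 1 + X (F(X) = X + 1 = 1 + X)
-F(-3*(-5) - 4) = -(1 + (-3*(-5) - 4)) = -(1 + (15 - 4)) = -(1 + 11) = -1*12 = -12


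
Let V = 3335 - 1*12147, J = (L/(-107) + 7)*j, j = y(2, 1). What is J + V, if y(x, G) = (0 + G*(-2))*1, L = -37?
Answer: -944456/107 ≈ -8826.7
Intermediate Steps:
y(x, G) = -2*G (y(x, G) = (0 - 2*G)*1 = -2*G*1 = -2*G)
j = -2 (j = -2*1 = -2)
J = -1572/107 (J = (-37/(-107) + 7)*(-2) = (-37*(-1/107) + 7)*(-2) = (37/107 + 7)*(-2) = (786/107)*(-2) = -1572/107 ≈ -14.692)
V = -8812 (V = 3335 - 12147 = -8812)
J + V = -1572/107 - 8812 = -944456/107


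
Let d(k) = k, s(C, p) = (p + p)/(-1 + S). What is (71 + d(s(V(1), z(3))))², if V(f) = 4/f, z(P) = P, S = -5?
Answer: 4900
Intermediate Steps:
s(C, p) = -p/3 (s(C, p) = (p + p)/(-1 - 5) = (2*p)/(-6) = (2*p)*(-⅙) = -p/3)
(71 + d(s(V(1), z(3))))² = (71 - ⅓*3)² = (71 - 1)² = 70² = 4900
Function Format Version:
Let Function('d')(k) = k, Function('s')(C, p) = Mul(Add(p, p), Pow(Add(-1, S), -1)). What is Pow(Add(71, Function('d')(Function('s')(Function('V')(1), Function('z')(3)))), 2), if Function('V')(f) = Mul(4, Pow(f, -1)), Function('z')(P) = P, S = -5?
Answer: 4900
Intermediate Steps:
Function('s')(C, p) = Mul(Rational(-1, 3), p) (Function('s')(C, p) = Mul(Add(p, p), Pow(Add(-1, -5), -1)) = Mul(Mul(2, p), Pow(-6, -1)) = Mul(Mul(2, p), Rational(-1, 6)) = Mul(Rational(-1, 3), p))
Pow(Add(71, Function('d')(Function('s')(Function('V')(1), Function('z')(3)))), 2) = Pow(Add(71, Mul(Rational(-1, 3), 3)), 2) = Pow(Add(71, -1), 2) = Pow(70, 2) = 4900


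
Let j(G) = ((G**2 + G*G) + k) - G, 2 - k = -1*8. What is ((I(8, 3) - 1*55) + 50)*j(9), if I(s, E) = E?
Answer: -326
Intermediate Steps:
k = 10 (k = 2 - (-1)*8 = 2 - 1*(-8) = 2 + 8 = 10)
j(G) = 10 - G + 2*G**2 (j(G) = ((G**2 + G*G) + 10) - G = ((G**2 + G**2) + 10) - G = (2*G**2 + 10) - G = (10 + 2*G**2) - G = 10 - G + 2*G**2)
((I(8, 3) - 1*55) + 50)*j(9) = ((3 - 1*55) + 50)*(10 - 1*9 + 2*9**2) = ((3 - 55) + 50)*(10 - 9 + 2*81) = (-52 + 50)*(10 - 9 + 162) = -2*163 = -326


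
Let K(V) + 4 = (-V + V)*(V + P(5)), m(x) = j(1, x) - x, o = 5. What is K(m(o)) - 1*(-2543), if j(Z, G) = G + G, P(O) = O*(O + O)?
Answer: 2539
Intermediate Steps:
P(O) = 2*O² (P(O) = O*(2*O) = 2*O²)
j(Z, G) = 2*G
m(x) = x (m(x) = 2*x - x = x)
K(V) = -4 (K(V) = -4 + (-V + V)*(V + 2*5²) = -4 + 0*(V + 2*25) = -4 + 0*(V + 50) = -4 + 0*(50 + V) = -4 + 0 = -4)
K(m(o)) - 1*(-2543) = -4 - 1*(-2543) = -4 + 2543 = 2539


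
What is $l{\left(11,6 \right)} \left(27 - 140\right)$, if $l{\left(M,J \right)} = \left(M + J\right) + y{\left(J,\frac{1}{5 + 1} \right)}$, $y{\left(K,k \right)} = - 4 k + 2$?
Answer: $- \frac{6215}{3} \approx -2071.7$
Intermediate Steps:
$y{\left(K,k \right)} = 2 - 4 k$
$l{\left(M,J \right)} = \frac{4}{3} + J + M$ ($l{\left(M,J \right)} = \left(M + J\right) + \left(2 - \frac{4}{5 + 1}\right) = \left(J + M\right) + \left(2 - \frac{4}{6}\right) = \left(J + M\right) + \left(2 - \frac{2}{3}\right) = \left(J + M\right) + \frac{4}{3} = \frac{4}{3} + J + M$)
$l{\left(11,6 \right)} \left(27 - 140\right) = \left(\frac{4}{3} + 6 + 11\right) \left(27 - 140\right) = \frac{55}{3} \left(-113\right) = - \frac{6215}{3}$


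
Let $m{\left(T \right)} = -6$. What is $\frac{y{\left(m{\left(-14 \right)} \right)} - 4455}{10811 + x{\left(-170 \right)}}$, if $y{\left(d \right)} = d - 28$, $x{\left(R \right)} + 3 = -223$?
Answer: $- \frac{4489}{10585} \approx -0.42409$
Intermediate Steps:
$x{\left(R \right)} = -226$ ($x{\left(R \right)} = -3 - 223 = -226$)
$y{\left(d \right)} = -28 + d$ ($y{\left(d \right)} = d - 28 = -28 + d$)
$\frac{y{\left(m{\left(-14 \right)} \right)} - 4455}{10811 + x{\left(-170 \right)}} = \frac{\left(-28 - 6\right) - 4455}{10811 - 226} = \frac{-34 - 4455}{10585} = \left(-4489\right) \frac{1}{10585} = - \frac{4489}{10585}$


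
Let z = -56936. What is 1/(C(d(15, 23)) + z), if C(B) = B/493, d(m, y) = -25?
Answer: -493/28069473 ≈ -1.7564e-5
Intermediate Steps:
C(B) = B/493 (C(B) = B*(1/493) = B/493)
1/(C(d(15, 23)) + z) = 1/((1/493)*(-25) - 56936) = 1/(-25/493 - 56936) = 1/(-28069473/493) = -493/28069473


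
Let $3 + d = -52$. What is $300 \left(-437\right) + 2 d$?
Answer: $-131210$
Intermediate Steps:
$d = -55$ ($d = -3 - 52 = -55$)
$300 \left(-437\right) + 2 d = 300 \left(-437\right) + 2 \left(-55\right) = -131100 - 110 = -131210$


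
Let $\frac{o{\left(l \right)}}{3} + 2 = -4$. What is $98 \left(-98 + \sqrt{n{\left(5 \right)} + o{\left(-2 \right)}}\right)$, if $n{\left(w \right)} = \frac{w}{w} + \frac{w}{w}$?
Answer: $-9604 + 392 i \approx -9604.0 + 392.0 i$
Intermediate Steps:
$n{\left(w \right)} = 2$ ($n{\left(w \right)} = 1 + 1 = 2$)
$o{\left(l \right)} = -18$ ($o{\left(l \right)} = -6 + 3 \left(-4\right) = -6 - 12 = -18$)
$98 \left(-98 + \sqrt{n{\left(5 \right)} + o{\left(-2 \right)}}\right) = 98 \left(-98 + \sqrt{2 - 18}\right) = 98 \left(-98 + \sqrt{-16}\right) = 98 \left(-98 + 4 i\right) = -9604 + 392 i$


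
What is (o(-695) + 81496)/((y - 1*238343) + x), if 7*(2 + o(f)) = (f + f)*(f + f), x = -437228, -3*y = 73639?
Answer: -3753837/7351232 ≈ -0.51064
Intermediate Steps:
y = -73639/3 (y = -⅓*73639 = -73639/3 ≈ -24546.)
o(f) = -2 + 4*f²/7 (o(f) = -2 + ((f + f)*(f + f))/7 = -2 + ((2*f)*(2*f))/7 = -2 + (4*f²)/7 = -2 + 4*f²/7)
(o(-695) + 81496)/((y - 1*238343) + x) = ((-2 + (4/7)*(-695)²) + 81496)/((-73639/3 - 1*238343) - 437228) = ((-2 + (4/7)*483025) + 81496)/((-73639/3 - 238343) - 437228) = ((-2 + 1932100/7) + 81496)/(-788668/3 - 437228) = (1932086/7 + 81496)/(-2100352/3) = (2502558/7)*(-3/2100352) = -3753837/7351232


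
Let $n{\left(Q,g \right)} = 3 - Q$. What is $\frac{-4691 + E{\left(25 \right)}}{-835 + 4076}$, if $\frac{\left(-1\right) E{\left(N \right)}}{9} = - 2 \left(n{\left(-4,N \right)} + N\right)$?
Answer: $- \frac{4115}{3241} \approx -1.2697$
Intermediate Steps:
$E{\left(N \right)} = 126 + 18 N$ ($E{\left(N \right)} = - 9 \left(- 2 \left(\left(3 - -4\right) + N\right)\right) = - 9 \left(- 2 \left(\left(3 + 4\right) + N\right)\right) = - 9 \left(- 2 \left(7 + N\right)\right) = - 9 \left(-14 - 2 N\right) = 126 + 18 N$)
$\frac{-4691 + E{\left(25 \right)}}{-835 + 4076} = \frac{-4691 + \left(126 + 18 \cdot 25\right)}{-835 + 4076} = \frac{-4691 + \left(126 + 450\right)}{3241} = \left(-4691 + 576\right) \frac{1}{3241} = \left(-4115\right) \frac{1}{3241} = - \frac{4115}{3241}$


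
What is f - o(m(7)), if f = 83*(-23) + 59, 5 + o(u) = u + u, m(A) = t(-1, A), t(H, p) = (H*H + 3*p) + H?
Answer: -1887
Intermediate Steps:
t(H, p) = H + H**2 + 3*p (t(H, p) = (H**2 + 3*p) + H = H + H**2 + 3*p)
m(A) = 3*A (m(A) = -1 + (-1)**2 + 3*A = -1 + 1 + 3*A = 3*A)
o(u) = -5 + 2*u (o(u) = -5 + (u + u) = -5 + 2*u)
f = -1850 (f = -1909 + 59 = -1850)
f - o(m(7)) = -1850 - (-5 + 2*(3*7)) = -1850 - (-5 + 2*21) = -1850 - (-5 + 42) = -1850 - 1*37 = -1850 - 37 = -1887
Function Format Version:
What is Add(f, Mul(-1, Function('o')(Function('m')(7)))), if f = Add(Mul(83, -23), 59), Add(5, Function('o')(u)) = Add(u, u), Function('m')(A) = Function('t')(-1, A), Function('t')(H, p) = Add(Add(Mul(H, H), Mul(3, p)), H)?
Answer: -1887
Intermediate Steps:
Function('t')(H, p) = Add(H, Pow(H, 2), Mul(3, p)) (Function('t')(H, p) = Add(Add(Pow(H, 2), Mul(3, p)), H) = Add(H, Pow(H, 2), Mul(3, p)))
Function('m')(A) = Mul(3, A) (Function('m')(A) = Add(-1, Pow(-1, 2), Mul(3, A)) = Add(-1, 1, Mul(3, A)) = Mul(3, A))
Function('o')(u) = Add(-5, Mul(2, u)) (Function('o')(u) = Add(-5, Add(u, u)) = Add(-5, Mul(2, u)))
f = -1850 (f = Add(-1909, 59) = -1850)
Add(f, Mul(-1, Function('o')(Function('m')(7)))) = Add(-1850, Mul(-1, Add(-5, Mul(2, Mul(3, 7))))) = Add(-1850, Mul(-1, Add(-5, Mul(2, 21)))) = Add(-1850, Mul(-1, Add(-5, 42))) = Add(-1850, Mul(-1, 37)) = Add(-1850, -37) = -1887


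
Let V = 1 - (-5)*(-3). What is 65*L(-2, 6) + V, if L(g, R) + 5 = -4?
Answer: -599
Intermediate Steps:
V = -14 (V = 1 - 5*3 = 1 - 15 = -14)
L(g, R) = -9 (L(g, R) = -5 - 4 = -9)
65*L(-2, 6) + V = 65*(-9) - 14 = -585 - 14 = -599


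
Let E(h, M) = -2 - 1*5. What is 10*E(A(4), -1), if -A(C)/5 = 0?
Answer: -70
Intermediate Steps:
A(C) = 0 (A(C) = -5*0 = 0)
E(h, M) = -7 (E(h, M) = -2 - 5 = -7)
10*E(A(4), -1) = 10*(-7) = -70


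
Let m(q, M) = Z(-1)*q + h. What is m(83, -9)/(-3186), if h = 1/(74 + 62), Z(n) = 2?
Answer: -22577/433296 ≈ -0.052105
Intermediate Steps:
h = 1/136 ≈ 0.0073529
m(q, M) = 1/136 + 2*q (m(q, M) = 2*q + 1/136 = 1/136 + 2*q)
m(83, -9)/(-3186) = (1/136 + 2*83)/(-3186) = (1/136 + 166)*(-1/3186) = (22577/136)*(-1/3186) = -22577/433296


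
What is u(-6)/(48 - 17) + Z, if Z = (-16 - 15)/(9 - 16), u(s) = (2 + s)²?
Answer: 1073/217 ≈ 4.9447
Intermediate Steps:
Z = 31/7 (Z = -31/(-7) = -31*(-⅐) = 31/7 ≈ 4.4286)
u(-6)/(48 - 17) + Z = (2 - 6)²/(48 - 17) + 31/7 = (-4)²/31 + 31/7 = (1/31)*16 + 31/7 = 16/31 + 31/7 = 1073/217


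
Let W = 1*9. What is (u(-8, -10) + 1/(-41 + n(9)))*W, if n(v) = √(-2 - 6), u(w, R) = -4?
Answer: -20391/563 - 6*I*√2/563 ≈ -36.218 - 0.015072*I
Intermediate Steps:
n(v) = 2*I*√2 (n(v) = √(-8) = 2*I*√2)
W = 9
(u(-8, -10) + 1/(-41 + n(9)))*W = (-4 + 1/(-41 + 2*I*√2))*9 = -36 + 9/(-41 + 2*I*√2)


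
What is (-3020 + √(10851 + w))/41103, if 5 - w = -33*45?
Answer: -3020/41103 + √12341/41103 ≈ -0.070771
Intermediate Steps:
w = 1490 (w = 5 - (-33)*45 = 5 - 1*(-1485) = 5 + 1485 = 1490)
(-3020 + √(10851 + w))/41103 = (-3020 + √(10851 + 1490))/41103 = (-3020 + √12341)*(1/41103) = -3020/41103 + √12341/41103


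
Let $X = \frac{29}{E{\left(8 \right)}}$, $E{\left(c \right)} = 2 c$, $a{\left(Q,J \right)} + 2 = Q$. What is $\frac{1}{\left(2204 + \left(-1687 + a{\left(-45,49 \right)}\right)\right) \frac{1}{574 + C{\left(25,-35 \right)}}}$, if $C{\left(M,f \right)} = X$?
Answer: $\frac{9213}{7520} \approx 1.2251$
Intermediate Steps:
$a{\left(Q,J \right)} = -2 + Q$
$X = \frac{29}{16}$ ($X = \frac{29}{2 \cdot 8} = \frac{29}{16} \approx 1.8125$)
$C{\left(M,f \right)} = \frac{29}{16}$
$\frac{1}{\left(2204 + \left(-1687 + a{\left(-45,49 \right)}\right)\right) \frac{1}{574 + C{\left(25,-35 \right)}}} = \frac{1}{\left(2204 - 1734\right) \frac{1}{574 + \frac{29}{16}}} = \frac{1}{\left(2204 - 1734\right) \frac{1}{\frac{9213}{16}}} = \frac{1}{\left(2204 - 1734\right) \frac{16}{9213}} = \frac{1}{470 \cdot \frac{16}{9213}} = \frac{1}{\frac{7520}{9213}} = \frac{9213}{7520}$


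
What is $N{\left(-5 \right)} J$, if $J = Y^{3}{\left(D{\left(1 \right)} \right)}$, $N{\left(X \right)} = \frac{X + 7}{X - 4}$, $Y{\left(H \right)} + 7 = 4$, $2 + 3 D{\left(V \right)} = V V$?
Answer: $6$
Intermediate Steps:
$D{\left(V \right)} = - \frac{2}{3} + \frac{V^{2}}{3}$ ($D{\left(V \right)} = - \frac{2}{3} + \frac{V V}{3} = - \frac{2}{3} + \frac{V^{2}}{3}$)
$Y{\left(H \right)} = -3$ ($Y{\left(H \right)} = -7 + 4 = -3$)
$N{\left(X \right)} = \frac{7 + X}{-4 + X}$
$J = -27$ ($J = \left(-3\right)^{3} = -27$)
$N{\left(-5 \right)} J = \frac{7 - 5}{-4 - 5} \left(-27\right) = \frac{1}{-9} \cdot 2 \left(-27\right) = \left(- \frac{1}{9}\right) 2 \left(-27\right) = \left(- \frac{2}{9}\right) \left(-27\right) = 6$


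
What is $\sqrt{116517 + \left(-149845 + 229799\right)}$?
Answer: $\sqrt{196471} \approx 443.25$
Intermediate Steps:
$\sqrt{116517 + \left(-149845 + 229799\right)} = \sqrt{116517 + 79954} = \sqrt{196471}$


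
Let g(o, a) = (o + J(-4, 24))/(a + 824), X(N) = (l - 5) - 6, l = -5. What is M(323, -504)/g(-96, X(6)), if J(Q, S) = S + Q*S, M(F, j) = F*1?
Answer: -32623/21 ≈ -1553.5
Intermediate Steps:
M(F, j) = F
X(N) = -16 (X(N) = (-5 - 5) - 6 = -10 - 6 = -16)
g(o, a) = (-72 + o)/(824 + a) (g(o, a) = (o + 24*(1 - 4))/(a + 824) = (o + 24*(-3))/(824 + a) = (o - 72)/(824 + a) = (-72 + o)/(824 + a))
M(323, -504)/g(-96, X(6)) = 323/(((-72 - 96)/(824 - 16))) = 323/((-168/808)) = 323/(((1/808)*(-168))) = 323/(-21/101) = 323*(-101/21) = -32623/21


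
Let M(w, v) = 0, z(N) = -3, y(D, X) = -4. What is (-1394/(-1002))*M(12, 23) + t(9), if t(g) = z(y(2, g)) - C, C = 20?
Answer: -23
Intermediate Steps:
t(g) = -23 (t(g) = -3 - 1*20 = -3 - 20 = -23)
(-1394/(-1002))*M(12, 23) + t(9) = -1394/(-1002)*0 - 23 = -1394*(-1/1002)*0 - 23 = (697/501)*0 - 23 = 0 - 23 = -23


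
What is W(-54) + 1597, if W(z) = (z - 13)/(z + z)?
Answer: 172543/108 ≈ 1597.6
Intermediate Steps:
W(z) = (-13 + z)/(2*z) (W(z) = (-13 + z)/((2*z)) = (-13 + z)*(1/(2*z)) = (-13 + z)/(2*z))
W(-54) + 1597 = (½)*(-13 - 54)/(-54) + 1597 = (½)*(-1/54)*(-67) + 1597 = 67/108 + 1597 = 172543/108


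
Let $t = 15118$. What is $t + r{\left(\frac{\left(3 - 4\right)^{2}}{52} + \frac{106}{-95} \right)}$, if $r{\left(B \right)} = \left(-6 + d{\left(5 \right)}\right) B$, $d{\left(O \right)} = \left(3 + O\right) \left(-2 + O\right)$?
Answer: $\frac{37292707}{2470} \approx 15098.0$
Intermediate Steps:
$d{\left(O \right)} = \left(-2 + O\right) \left(3 + O\right)$
$r{\left(B \right)} = 18 B$ ($r{\left(B \right)} = \left(-6 + \left(-6 + 5 + 5^{2}\right)\right) B = \left(-6 + \left(-6 + 5 + 25\right)\right) B = \left(-6 + 24\right) B = 18 B$)
$t + r{\left(\frac{\left(3 - 4\right)^{2}}{52} + \frac{106}{-95} \right)} = 15118 + 18 \left(\frac{\left(3 - 4\right)^{2}}{52} + \frac{106}{-95}\right) = 15118 + 18 \left(\left(-1\right)^{2} \cdot \frac{1}{52} + 106 \left(- \frac{1}{95}\right)\right) = 15118 + 18 \left(1 \cdot \frac{1}{52} - \frac{106}{95}\right) = 15118 + 18 \left(\frac{1}{52} - \frac{106}{95}\right) = 15118 + 18 \left(- \frac{5417}{4940}\right) = 15118 - \frac{48753}{2470} = \frac{37292707}{2470}$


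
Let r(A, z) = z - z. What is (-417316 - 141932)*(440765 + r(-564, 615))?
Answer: -246496944720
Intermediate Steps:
r(A, z) = 0
(-417316 - 141932)*(440765 + r(-564, 615)) = (-417316 - 141932)*(440765 + 0) = -559248*440765 = -246496944720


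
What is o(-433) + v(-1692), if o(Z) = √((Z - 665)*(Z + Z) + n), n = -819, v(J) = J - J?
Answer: 9*√11729 ≈ 974.71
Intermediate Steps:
v(J) = 0
o(Z) = √(-819 + 2*Z*(-665 + Z)) (o(Z) = √((Z - 665)*(Z + Z) - 819) = √((-665 + Z)*(2*Z) - 819) = √(2*Z*(-665 + Z) - 819) = √(-819 + 2*Z*(-665 + Z)))
o(-433) + v(-1692) = √(-819 - 1330*(-433) + 2*(-433)²) + 0 = √(-819 + 575890 + 2*187489) + 0 = √(-819 + 575890 + 374978) + 0 = √950049 + 0 = 9*√11729 + 0 = 9*√11729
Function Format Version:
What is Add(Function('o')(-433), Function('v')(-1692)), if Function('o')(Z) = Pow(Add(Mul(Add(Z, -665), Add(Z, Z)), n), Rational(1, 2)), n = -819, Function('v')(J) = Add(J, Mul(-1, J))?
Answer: Mul(9, Pow(11729, Rational(1, 2))) ≈ 974.71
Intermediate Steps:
Function('v')(J) = 0
Function('o')(Z) = Pow(Add(-819, Mul(2, Z, Add(-665, Z))), Rational(1, 2)) (Function('o')(Z) = Pow(Add(Mul(Add(Z, -665), Add(Z, Z)), -819), Rational(1, 2)) = Pow(Add(Mul(Add(-665, Z), Mul(2, Z)), -819), Rational(1, 2)) = Pow(Add(Mul(2, Z, Add(-665, Z)), -819), Rational(1, 2)) = Pow(Add(-819, Mul(2, Z, Add(-665, Z))), Rational(1, 2)))
Add(Function('o')(-433), Function('v')(-1692)) = Add(Pow(Add(-819, Mul(-1330, -433), Mul(2, Pow(-433, 2))), Rational(1, 2)), 0) = Add(Pow(Add(-819, 575890, Mul(2, 187489)), Rational(1, 2)), 0) = Add(Pow(Add(-819, 575890, 374978), Rational(1, 2)), 0) = Add(Pow(950049, Rational(1, 2)), 0) = Add(Mul(9, Pow(11729, Rational(1, 2))), 0) = Mul(9, Pow(11729, Rational(1, 2)))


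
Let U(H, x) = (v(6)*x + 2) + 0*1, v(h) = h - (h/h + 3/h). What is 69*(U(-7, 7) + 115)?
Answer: 20493/2 ≈ 10247.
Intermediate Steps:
v(h) = -1 + h - 3/h (v(h) = h - (1 + 3/h) = h + (-1 - 3/h) = -1 + h - 3/h)
U(H, x) = 2 + 9*x/2 (U(H, x) = ((-1 + 6 - 3/6)*x + 2) + 0*1 = ((-1 + 6 - 3*⅙)*x + 2) + 0 = ((-1 + 6 - ½)*x + 2) + 0 = (9*x/2 + 2) + 0 = (2 + 9*x/2) + 0 = 2 + 9*x/2)
69*(U(-7, 7) + 115) = 69*((2 + (9/2)*7) + 115) = 69*((2 + 63/2) + 115) = 69*(67/2 + 115) = 69*(297/2) = 20493/2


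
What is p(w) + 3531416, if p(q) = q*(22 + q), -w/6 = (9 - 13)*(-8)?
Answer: 3564056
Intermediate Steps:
w = -192 (w = -6*(9 - 13)*(-8) = -(-24)*(-8) = -6*32 = -192)
p(w) + 3531416 = -192*(22 - 192) + 3531416 = -192*(-170) + 3531416 = 32640 + 3531416 = 3564056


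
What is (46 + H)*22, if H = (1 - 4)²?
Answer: 1210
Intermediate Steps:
H = 9 (H = (-3)² = 9)
(46 + H)*22 = (46 + 9)*22 = 55*22 = 1210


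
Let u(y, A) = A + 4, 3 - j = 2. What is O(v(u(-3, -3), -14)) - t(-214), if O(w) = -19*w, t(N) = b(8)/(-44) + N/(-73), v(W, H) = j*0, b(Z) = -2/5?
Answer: -23613/8030 ≈ -2.9406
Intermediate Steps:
j = 1 (j = 3 - 1*2 = 3 - 2 = 1)
b(Z) = -⅖ (b(Z) = -2*⅕ = -⅖)
u(y, A) = 4 + A
v(W, H) = 0 (v(W, H) = 1*0 = 0)
t(N) = 1/110 - N/73 (t(N) = -⅖/(-44) + N/(-73) = -⅖*(-1/44) + N*(-1/73) = 1/110 - N/73)
O(v(u(-3, -3), -14)) - t(-214) = -19*0 - (1/110 - 1/73*(-214)) = 0 - (1/110 + 214/73) = 0 - 1*23613/8030 = 0 - 23613/8030 = -23613/8030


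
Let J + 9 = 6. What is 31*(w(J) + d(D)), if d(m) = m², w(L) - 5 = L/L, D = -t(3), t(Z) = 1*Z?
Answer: 465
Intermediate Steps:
t(Z) = Z
J = -3 (J = -9 + 6 = -3)
D = -3 (D = -1*3 = -3)
w(L) = 6 (w(L) = 5 + L/L = 5 + 1 = 6)
31*(w(J) + d(D)) = 31*(6 + (-3)²) = 31*(6 + 9) = 31*15 = 465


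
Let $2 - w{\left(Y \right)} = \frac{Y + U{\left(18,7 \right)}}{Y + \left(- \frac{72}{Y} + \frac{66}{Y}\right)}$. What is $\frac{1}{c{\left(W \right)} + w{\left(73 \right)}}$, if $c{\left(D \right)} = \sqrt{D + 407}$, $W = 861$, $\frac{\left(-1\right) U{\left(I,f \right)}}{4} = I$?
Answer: $- \frac{56280079}{35816140843} + \frac{56668658 \sqrt{317}}{35816140843} \approx 0.026599$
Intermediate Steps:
$U{\left(I,f \right)} = - 4 I$
$c{\left(D \right)} = \sqrt{407 + D}$
$w{\left(Y \right)} = 2 - \frac{-72 + Y}{Y - \frac{6}{Y}}$ ($w{\left(Y \right)} = 2 - \frac{Y - 72}{Y + \left(- \frac{72}{Y} + \frac{66}{Y}\right)} = 2 - \frac{Y - 72}{Y - \frac{6}{Y}} = 2 - \frac{-72 + Y}{Y - \frac{6}{Y}}$)
$\frac{1}{c{\left(W \right)} + w{\left(73 \right)}} = \frac{1}{\sqrt{407 + 861} + \frac{-12 + 73^{2} + 72 \cdot 73}{-6 + 73^{2}}} = \frac{1}{\sqrt{1268} + \frac{-12 + 5329 + 5256}{-6 + 5329}} = \frac{1}{2 \sqrt{317} + \frac{1}{5323} \cdot 10573} = \frac{1}{2 \sqrt{317} + \frac{10573}{5323}} = \frac{1}{\frac{10573}{5323} + 2 \sqrt{317}}$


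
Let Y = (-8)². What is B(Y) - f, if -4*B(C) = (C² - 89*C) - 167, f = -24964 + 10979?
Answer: 57707/4 ≈ 14427.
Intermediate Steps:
f = -13985
Y = 64
B(C) = 167/4 - C²/4 + 89*C/4 (B(C) = -((C² - 89*C) - 167)/4 = -(-167 + C² - 89*C)/4 = 167/4 - C²/4 + 89*C/4)
B(Y) - f = (167/4 - ¼*64² + (89/4)*64) - 1*(-13985) = (167/4 - ¼*4096 + 1424) + 13985 = (167/4 - 1024 + 1424) + 13985 = 1767/4 + 13985 = 57707/4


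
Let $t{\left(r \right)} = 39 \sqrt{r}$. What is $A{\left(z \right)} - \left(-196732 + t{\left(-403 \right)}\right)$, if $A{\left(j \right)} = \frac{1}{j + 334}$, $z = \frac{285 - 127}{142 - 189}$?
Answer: $\frac{3057215327}{15540} - 39 i \sqrt{403} \approx 1.9673 \cdot 10^{5} - 782.92 i$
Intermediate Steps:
$z = - \frac{158}{47}$ ($z = \frac{158}{-47} = 158 \left(- \frac{1}{47}\right) = - \frac{158}{47} \approx -3.3617$)
$A{\left(j \right)} = \frac{1}{334 + j}$
$A{\left(z \right)} - \left(-196732 + t{\left(-403 \right)}\right) = \frac{1}{334 - \frac{158}{47}} + \left(196732 - 39 \sqrt{-403}\right) = \frac{1}{\frac{15540}{47}} + \left(196732 - 39 i \sqrt{403}\right) = \frac{47}{15540} + \left(196732 - 39 i \sqrt{403}\right) = \frac{3057215327}{15540} - 39 i \sqrt{403}$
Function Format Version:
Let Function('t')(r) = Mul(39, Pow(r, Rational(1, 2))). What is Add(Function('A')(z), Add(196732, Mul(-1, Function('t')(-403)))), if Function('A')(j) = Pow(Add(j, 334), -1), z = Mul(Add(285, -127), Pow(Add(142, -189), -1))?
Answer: Add(Rational(3057215327, 15540), Mul(-39, I, Pow(403, Rational(1, 2)))) ≈ Add(1.9673e+5, Mul(-782.92, I))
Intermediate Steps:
z = Rational(-158, 47) (z = Mul(158, Pow(-47, -1)) = Mul(158, Rational(-1, 47)) = Rational(-158, 47) ≈ -3.3617)
Function('A')(j) = Pow(Add(334, j), -1)
Add(Function('A')(z), Add(196732, Mul(-1, Function('t')(-403)))) = Add(Pow(Add(334, Rational(-158, 47)), -1), Add(196732, Mul(-1, Mul(39, Pow(-403, Rational(1, 2)))))) = Add(Pow(Rational(15540, 47), -1), Add(196732, Mul(-1, Mul(39, Mul(I, Pow(403, Rational(1, 2))))))) = Add(Rational(47, 15540), Add(196732, Mul(-1, Mul(39, I, Pow(403, Rational(1, 2)))))) = Add(Rational(47, 15540), Add(196732, Mul(-39, I, Pow(403, Rational(1, 2))))) = Add(Rational(3057215327, 15540), Mul(-39, I, Pow(403, Rational(1, 2))))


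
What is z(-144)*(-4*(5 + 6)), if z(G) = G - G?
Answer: 0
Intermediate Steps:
z(G) = 0
z(-144)*(-4*(5 + 6)) = 0*(-4*(5 + 6)) = 0*(-4*11) = 0*(-44) = 0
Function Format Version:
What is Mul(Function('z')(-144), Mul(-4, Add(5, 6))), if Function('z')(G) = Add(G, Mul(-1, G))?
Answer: 0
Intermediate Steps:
Function('z')(G) = 0
Mul(Function('z')(-144), Mul(-4, Add(5, 6))) = Mul(0, Mul(-4, Add(5, 6))) = Mul(0, Mul(-4, 11)) = Mul(0, -44) = 0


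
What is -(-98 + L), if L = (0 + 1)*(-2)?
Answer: 100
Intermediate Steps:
L = -2 (L = 1*(-2) = -2)
-(-98 + L) = -(-98 - 2) = -1*(-100) = 100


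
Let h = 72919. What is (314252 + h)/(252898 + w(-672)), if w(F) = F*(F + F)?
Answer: 387171/1156066 ≈ 0.33490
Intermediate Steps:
w(F) = 2*F**2 (w(F) = F*(2*F) = 2*F**2)
(314252 + h)/(252898 + w(-672)) = (314252 + 72919)/(252898 + 2*(-672)**2) = 387171/(252898 + 2*451584) = 387171/(252898 + 903168) = 387171/1156066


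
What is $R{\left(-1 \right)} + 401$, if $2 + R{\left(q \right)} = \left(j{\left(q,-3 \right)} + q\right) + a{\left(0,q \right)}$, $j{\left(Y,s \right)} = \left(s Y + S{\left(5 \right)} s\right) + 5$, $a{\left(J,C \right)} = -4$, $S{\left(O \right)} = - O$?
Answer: $417$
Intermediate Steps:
$j{\left(Y,s \right)} = 5 - 5 s + Y s$ ($j{\left(Y,s \right)} = \left(s Y + \left(-1\right) 5 s\right) + 5 = \left(Y s - 5 s\right) + 5 = \left(- 5 s + Y s\right) + 5 = 5 - 5 s + Y s$)
$R{\left(q \right)} = 14 - 2 q$ ($R{\left(q \right)} = -2 - \left(-16 - q - q \left(-3\right)\right) = -2 + \left(\left(\left(5 + 15 - 3 q\right) + q\right) - 4\right) = -2 - \left(-16 + 2 q\right) = 14 - 2 q$)
$R{\left(-1 \right)} + 401 = \left(14 - -2\right) + 401 = \left(14 + 2\right) + 401 = 16 + 401 = 417$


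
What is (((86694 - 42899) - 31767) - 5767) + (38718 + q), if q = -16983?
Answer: 27996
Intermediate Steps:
(((86694 - 42899) - 31767) - 5767) + (38718 + q) = (((86694 - 42899) - 31767) - 5767) + (38718 - 16983) = ((43795 - 31767) - 5767) + 21735 = (12028 - 5767) + 21735 = 6261 + 21735 = 27996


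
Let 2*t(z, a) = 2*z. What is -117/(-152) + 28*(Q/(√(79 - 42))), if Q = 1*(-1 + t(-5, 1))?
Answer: 117/152 - 168*√37/37 ≈ -26.849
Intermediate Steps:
t(z, a) = z (t(z, a) = (2*z)/2 = z)
Q = -6 (Q = 1*(-1 - 5) = 1*(-6) = -6)
-117/(-152) + 28*(Q/(√(79 - 42))) = -117/(-152) + 28*(-6/√(79 - 42)) = -117*(-1/152) + 28*(-6*√37/37) = 117/152 + 28*(-6*√37/37) = 117/152 - 168*√37/37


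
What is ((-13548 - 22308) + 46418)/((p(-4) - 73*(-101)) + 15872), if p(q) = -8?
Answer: 10562/23237 ≈ 0.45453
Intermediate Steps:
((-13548 - 22308) + 46418)/((p(-4) - 73*(-101)) + 15872) = ((-13548 - 22308) + 46418)/((-8 - 73*(-101)) + 15872) = (-35856 + 46418)/((-8 + 7373) + 15872) = 10562/(7365 + 15872) = 10562/23237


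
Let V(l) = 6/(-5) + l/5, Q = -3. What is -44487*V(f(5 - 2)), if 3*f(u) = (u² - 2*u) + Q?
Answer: 266922/5 ≈ 53384.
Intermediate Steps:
f(u) = -1 - 2*u/3 + u²/3 (f(u) = ((u² - 2*u) - 3)/3 = (-3 + u² - 2*u)/3 = -1 - 2*u/3 + u²/3)
V(l) = -6/5 + l/5 (V(l) = 6*(-⅕) + l*(⅕) = -6/5 + l/5)
-44487*V(f(5 - 2)) = -44487*(-6/5 + (-1 - 2*(5 - 2)/3 + (5 - 2)²/3)/5) = -44487*(-6/5 + (-1 - ⅔*3 + (⅓)*3²)/5) = -44487*(-6/5 + (-1 - 2 + (⅓)*9)/5) = -44487*(-6/5 + (-1 - 2 + 3)/5) = -44487*(-6/5 + (⅕)*0) = -44487*(-6/5 + 0) = -44487*(-6/5) = 266922/5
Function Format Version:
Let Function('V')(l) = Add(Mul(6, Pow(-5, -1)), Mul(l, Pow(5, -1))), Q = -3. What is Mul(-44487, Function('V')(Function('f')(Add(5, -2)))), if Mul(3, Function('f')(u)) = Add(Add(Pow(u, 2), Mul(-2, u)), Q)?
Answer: Rational(266922, 5) ≈ 53384.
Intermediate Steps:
Function('f')(u) = Add(-1, Mul(Rational(-2, 3), u), Mul(Rational(1, 3), Pow(u, 2))) (Function('f')(u) = Mul(Rational(1, 3), Add(Add(Pow(u, 2), Mul(-2, u)), -3)) = Mul(Rational(1, 3), Add(-3, Pow(u, 2), Mul(-2, u))) = Add(-1, Mul(Rational(-2, 3), u), Mul(Rational(1, 3), Pow(u, 2))))
Function('V')(l) = Add(Rational(-6, 5), Mul(Rational(1, 5), l)) (Function('V')(l) = Add(Mul(6, Rational(-1, 5)), Mul(l, Rational(1, 5))) = Add(Rational(-6, 5), Mul(Rational(1, 5), l)))
Mul(-44487, Function('V')(Function('f')(Add(5, -2)))) = Mul(-44487, Add(Rational(-6, 5), Mul(Rational(1, 5), Add(-1, Mul(Rational(-2, 3), Add(5, -2)), Mul(Rational(1, 3), Pow(Add(5, -2), 2)))))) = Mul(-44487, Add(Rational(-6, 5), Mul(Rational(1, 5), Add(-1, Mul(Rational(-2, 3), 3), Mul(Rational(1, 3), Pow(3, 2)))))) = Mul(-44487, Add(Rational(-6, 5), Mul(Rational(1, 5), Add(-1, -2, Mul(Rational(1, 3), 9))))) = Mul(-44487, Add(Rational(-6, 5), Mul(Rational(1, 5), Add(-1, -2, 3)))) = Mul(-44487, Add(Rational(-6, 5), Mul(Rational(1, 5), 0))) = Mul(-44487, Add(Rational(-6, 5), 0)) = Mul(-44487, Rational(-6, 5)) = Rational(266922, 5)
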